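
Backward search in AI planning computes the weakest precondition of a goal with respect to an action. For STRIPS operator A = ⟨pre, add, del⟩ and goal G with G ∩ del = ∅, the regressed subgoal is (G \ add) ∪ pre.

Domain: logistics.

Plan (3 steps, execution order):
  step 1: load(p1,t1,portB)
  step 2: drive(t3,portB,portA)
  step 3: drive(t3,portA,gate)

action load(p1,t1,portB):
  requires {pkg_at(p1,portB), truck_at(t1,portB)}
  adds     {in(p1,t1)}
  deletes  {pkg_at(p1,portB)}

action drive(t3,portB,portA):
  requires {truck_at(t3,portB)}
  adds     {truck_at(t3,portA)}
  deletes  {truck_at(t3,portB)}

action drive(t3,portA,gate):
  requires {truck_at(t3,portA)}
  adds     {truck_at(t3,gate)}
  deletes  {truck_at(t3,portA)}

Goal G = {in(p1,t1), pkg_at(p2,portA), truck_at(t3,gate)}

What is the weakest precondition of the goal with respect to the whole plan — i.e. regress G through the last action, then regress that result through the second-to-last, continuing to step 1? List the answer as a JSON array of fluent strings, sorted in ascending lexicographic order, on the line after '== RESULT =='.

Work backward from the goal:
  through step 3 (drive(t3,portA,gate)): drop {truck_at(t3,gate)}, keep {in(p1,t1), pkg_at(p2,portA)}, require {truck_at(t3,portA)}
    → {in(p1,t1), pkg_at(p2,portA), truck_at(t3,portA)}
  through step 2 (drive(t3,portB,portA)): drop {truck_at(t3,portA)}, keep {in(p1,t1), pkg_at(p2,portA)}, require {truck_at(t3,portB)}
    → {in(p1,t1), pkg_at(p2,portA), truck_at(t3,portB)}
  through step 1 (load(p1,t1,portB)): drop {in(p1,t1)}, keep {pkg_at(p2,portA), truck_at(t3,portB)}, require {pkg_at(p1,portB), truck_at(t1,portB)}
    → {pkg_at(p1,portB), pkg_at(p2,portA), truck_at(t1,portB), truck_at(t3,portB)}

== RESULT ==
["pkg_at(p1,portB)", "pkg_at(p2,portA)", "truck_at(t1,portB)", "truck_at(t3,portB)"]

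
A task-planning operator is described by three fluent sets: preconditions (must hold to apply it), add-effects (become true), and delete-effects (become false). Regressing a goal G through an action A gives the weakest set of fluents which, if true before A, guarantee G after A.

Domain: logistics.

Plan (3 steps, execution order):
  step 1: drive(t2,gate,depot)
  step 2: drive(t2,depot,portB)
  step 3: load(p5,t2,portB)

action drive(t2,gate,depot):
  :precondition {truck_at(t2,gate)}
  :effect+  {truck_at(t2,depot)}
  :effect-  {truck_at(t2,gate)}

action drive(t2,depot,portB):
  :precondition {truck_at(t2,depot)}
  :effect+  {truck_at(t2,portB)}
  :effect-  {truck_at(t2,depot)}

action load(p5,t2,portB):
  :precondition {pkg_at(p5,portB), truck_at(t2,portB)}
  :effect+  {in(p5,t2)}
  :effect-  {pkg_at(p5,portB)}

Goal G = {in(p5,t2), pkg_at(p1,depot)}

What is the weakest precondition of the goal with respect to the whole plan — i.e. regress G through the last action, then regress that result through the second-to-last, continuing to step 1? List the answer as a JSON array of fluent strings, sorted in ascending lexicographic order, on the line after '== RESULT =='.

Regress step by step:
  through step 3 (load(p5,t2,portB)): drop {in(p5,t2)}, keep {pkg_at(p1,depot)}, require {pkg_at(p5,portB), truck_at(t2,portB)}
    → {pkg_at(p1,depot), pkg_at(p5,portB), truck_at(t2,portB)}
  through step 2 (drive(t2,depot,portB)): drop {truck_at(t2,portB)}, keep {pkg_at(p1,depot), pkg_at(p5,portB)}, require {truck_at(t2,depot)}
    → {pkg_at(p1,depot), pkg_at(p5,portB), truck_at(t2,depot)}
  through step 1 (drive(t2,gate,depot)): drop {truck_at(t2,depot)}, keep {pkg_at(p1,depot), pkg_at(p5,portB)}, require {truck_at(t2,gate)}
    → {pkg_at(p1,depot), pkg_at(p5,portB), truck_at(t2,gate)}

== RESULT ==
["pkg_at(p1,depot)", "pkg_at(p5,portB)", "truck_at(t2,gate)"]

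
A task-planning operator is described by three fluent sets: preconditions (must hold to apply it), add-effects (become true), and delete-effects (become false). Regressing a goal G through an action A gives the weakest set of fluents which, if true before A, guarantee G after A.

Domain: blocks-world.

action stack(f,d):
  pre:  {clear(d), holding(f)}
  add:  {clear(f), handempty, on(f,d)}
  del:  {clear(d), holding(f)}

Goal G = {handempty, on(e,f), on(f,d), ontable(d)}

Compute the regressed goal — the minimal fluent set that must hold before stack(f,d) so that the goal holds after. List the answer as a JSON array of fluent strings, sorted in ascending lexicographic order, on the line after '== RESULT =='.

Compute (G \ add) ∪ pre:
  G ∩ del = {}  (empty — regression defined)
  G \ add = {handempty, on(e,f), on(f,d), ontable(d)} \ {clear(f), handempty, on(f,d)} = {on(e,f), ontable(d)}
  ∪ pre   = {on(e,f), ontable(d)} ∪ {clear(d), holding(f)}
          = {clear(d), holding(f), on(e,f), ontable(d)}

== RESULT ==
["clear(d)", "holding(f)", "on(e,f)", "ontable(d)"]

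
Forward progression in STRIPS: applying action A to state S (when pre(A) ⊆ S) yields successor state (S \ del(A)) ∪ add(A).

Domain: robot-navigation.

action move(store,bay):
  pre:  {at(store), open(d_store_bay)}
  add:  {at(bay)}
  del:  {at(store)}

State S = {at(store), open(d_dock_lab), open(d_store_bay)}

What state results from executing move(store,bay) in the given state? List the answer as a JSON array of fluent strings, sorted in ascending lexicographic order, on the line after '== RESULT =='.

Progress:
  pre ⊆ S: {at(store), open(d_store_bay)} ⊆ S  — applicable
  S \ del = {open(d_dock_lab), open(d_store_bay)}
  ∪ add   = {at(bay), open(d_dock_lab), open(d_store_bay)}

== RESULT ==
["at(bay)", "open(d_dock_lab)", "open(d_store_bay)"]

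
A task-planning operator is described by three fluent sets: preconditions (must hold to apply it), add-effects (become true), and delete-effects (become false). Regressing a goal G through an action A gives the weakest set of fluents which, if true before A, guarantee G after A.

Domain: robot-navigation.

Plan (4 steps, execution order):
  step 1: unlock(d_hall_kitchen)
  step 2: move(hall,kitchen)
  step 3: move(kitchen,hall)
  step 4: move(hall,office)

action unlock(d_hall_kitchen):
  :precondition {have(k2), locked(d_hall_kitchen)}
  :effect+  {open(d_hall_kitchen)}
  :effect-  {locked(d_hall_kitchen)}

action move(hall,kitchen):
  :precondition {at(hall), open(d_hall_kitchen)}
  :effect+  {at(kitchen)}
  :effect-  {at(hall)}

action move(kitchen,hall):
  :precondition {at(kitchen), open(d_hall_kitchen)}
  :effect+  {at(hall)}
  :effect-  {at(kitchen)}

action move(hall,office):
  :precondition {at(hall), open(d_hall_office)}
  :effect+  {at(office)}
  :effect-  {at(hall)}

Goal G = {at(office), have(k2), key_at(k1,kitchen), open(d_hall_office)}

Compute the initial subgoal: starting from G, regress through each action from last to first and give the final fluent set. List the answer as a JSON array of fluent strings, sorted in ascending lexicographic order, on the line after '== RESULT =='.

Regress step by step:
  through step 4 (move(hall,office)): drop {at(office)}, keep {have(k2), key_at(k1,kitchen), open(d_hall_office)}, require {at(hall), open(d_hall_office)}
    → {at(hall), have(k2), key_at(k1,kitchen), open(d_hall_office)}
  through step 3 (move(kitchen,hall)): drop {at(hall)}, keep {have(k2), key_at(k1,kitchen), open(d_hall_office)}, require {at(kitchen), open(d_hall_kitchen)}
    → {at(kitchen), have(k2), key_at(k1,kitchen), open(d_hall_kitchen), open(d_hall_office)}
  through step 2 (move(hall,kitchen)): drop {at(kitchen)}, keep {have(k2), key_at(k1,kitchen), open(d_hall_kitchen), open(d_hall_office)}, require {at(hall), open(d_hall_kitchen)}
    → {at(hall), have(k2), key_at(k1,kitchen), open(d_hall_kitchen), open(d_hall_office)}
  through step 1 (unlock(d_hall_kitchen)): drop {open(d_hall_kitchen)}, keep {at(hall), have(k2), key_at(k1,kitchen), open(d_hall_office)}, require {have(k2), locked(d_hall_kitchen)}
    → {at(hall), have(k2), key_at(k1,kitchen), locked(d_hall_kitchen), open(d_hall_office)}

== RESULT ==
["at(hall)", "have(k2)", "key_at(k1,kitchen)", "locked(d_hall_kitchen)", "open(d_hall_office)"]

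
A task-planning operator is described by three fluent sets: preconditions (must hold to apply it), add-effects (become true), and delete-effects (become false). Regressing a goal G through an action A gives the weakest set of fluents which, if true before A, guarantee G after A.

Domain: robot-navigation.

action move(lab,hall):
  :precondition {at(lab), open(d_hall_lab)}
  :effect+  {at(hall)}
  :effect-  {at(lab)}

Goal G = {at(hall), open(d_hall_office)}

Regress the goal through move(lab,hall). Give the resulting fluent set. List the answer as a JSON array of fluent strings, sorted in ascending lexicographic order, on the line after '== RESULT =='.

Regress:
  G ∩ del = {}  (empty — regression defined)
  G \ add = {at(hall), open(d_hall_office)} \ {at(hall)} = {open(d_hall_office)}
  ∪ pre   = {open(d_hall_office)} ∪ {at(lab), open(d_hall_lab)}
          = {at(lab), open(d_hall_lab), open(d_hall_office)}

== RESULT ==
["at(lab)", "open(d_hall_lab)", "open(d_hall_office)"]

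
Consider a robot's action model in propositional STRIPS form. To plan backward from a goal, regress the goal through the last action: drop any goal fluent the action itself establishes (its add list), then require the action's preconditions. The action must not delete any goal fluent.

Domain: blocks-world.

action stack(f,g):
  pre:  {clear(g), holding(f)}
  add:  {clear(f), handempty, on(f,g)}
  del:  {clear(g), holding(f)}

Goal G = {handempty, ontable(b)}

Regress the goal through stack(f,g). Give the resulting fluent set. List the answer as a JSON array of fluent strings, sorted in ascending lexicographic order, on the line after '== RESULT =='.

Regress:
  G ∩ del = {}  (empty — regression defined)
  G \ add = {handempty, ontable(b)} \ {clear(f), handempty, on(f,g)} = {ontable(b)}
  ∪ pre   = {ontable(b)} ∪ {clear(g), holding(f)}
          = {clear(g), holding(f), ontable(b)}

== RESULT ==
["clear(g)", "holding(f)", "ontable(b)"]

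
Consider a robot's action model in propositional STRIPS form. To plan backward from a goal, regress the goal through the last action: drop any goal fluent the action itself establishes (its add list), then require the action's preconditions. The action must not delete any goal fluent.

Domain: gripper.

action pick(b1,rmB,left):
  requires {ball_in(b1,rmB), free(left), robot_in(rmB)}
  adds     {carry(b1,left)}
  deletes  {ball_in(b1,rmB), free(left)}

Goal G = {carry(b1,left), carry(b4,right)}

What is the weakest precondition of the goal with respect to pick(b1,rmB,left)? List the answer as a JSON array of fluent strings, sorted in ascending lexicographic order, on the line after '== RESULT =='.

Regress:
  G ∩ del = {}  (empty — regression defined)
  G \ add = {carry(b1,left), carry(b4,right)} \ {carry(b1,left)} = {carry(b4,right)}
  ∪ pre   = {carry(b4,right)} ∪ {ball_in(b1,rmB), free(left), robot_in(rmB)}
          = {ball_in(b1,rmB), carry(b4,right), free(left), robot_in(rmB)}

== RESULT ==
["ball_in(b1,rmB)", "carry(b4,right)", "free(left)", "robot_in(rmB)"]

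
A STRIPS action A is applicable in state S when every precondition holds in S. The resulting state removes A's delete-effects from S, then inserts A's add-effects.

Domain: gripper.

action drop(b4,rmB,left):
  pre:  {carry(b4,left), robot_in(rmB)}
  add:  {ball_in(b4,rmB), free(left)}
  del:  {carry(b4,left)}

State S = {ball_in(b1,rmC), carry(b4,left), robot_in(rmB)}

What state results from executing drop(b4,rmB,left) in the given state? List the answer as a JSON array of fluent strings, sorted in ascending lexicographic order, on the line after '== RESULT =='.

Progress:
  pre ⊆ S: {carry(b4,left), robot_in(rmB)} ⊆ S  — applicable
  S \ del = {ball_in(b1,rmC), robot_in(rmB)}
  ∪ add   = {ball_in(b1,rmC), ball_in(b4,rmB), free(left), robot_in(rmB)}

== RESULT ==
["ball_in(b1,rmC)", "ball_in(b4,rmB)", "free(left)", "robot_in(rmB)"]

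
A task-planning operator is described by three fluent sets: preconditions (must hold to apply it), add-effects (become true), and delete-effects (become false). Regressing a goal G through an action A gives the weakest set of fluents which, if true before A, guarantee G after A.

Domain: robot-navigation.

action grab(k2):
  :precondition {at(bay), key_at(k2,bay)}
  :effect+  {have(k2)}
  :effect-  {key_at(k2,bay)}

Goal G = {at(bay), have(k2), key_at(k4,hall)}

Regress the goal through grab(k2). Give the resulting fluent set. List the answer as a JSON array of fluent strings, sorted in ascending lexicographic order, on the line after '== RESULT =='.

Compute (G \ add) ∪ pre:
  G ∩ del = {}  (empty — regression defined)
  G \ add = {at(bay), have(k2), key_at(k4,hall)} \ {have(k2)} = {at(bay), key_at(k4,hall)}
  ∪ pre   = {at(bay), key_at(k4,hall)} ∪ {at(bay), key_at(k2,bay)}
          = {at(bay), key_at(k2,bay), key_at(k4,hall)}

== RESULT ==
["at(bay)", "key_at(k2,bay)", "key_at(k4,hall)"]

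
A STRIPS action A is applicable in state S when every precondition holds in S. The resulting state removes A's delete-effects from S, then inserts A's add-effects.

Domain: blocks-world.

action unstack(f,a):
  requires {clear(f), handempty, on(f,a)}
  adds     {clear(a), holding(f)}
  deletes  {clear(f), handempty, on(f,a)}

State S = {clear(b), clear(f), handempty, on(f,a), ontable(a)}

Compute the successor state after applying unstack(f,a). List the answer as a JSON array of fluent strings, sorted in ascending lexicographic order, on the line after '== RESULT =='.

Compute (S \ del) ∪ add:
  pre ⊆ S: {clear(f), handempty, on(f,a)} ⊆ S  — applicable
  S \ del = {clear(b), ontable(a)}
  ∪ add   = {clear(a), clear(b), holding(f), ontable(a)}

== RESULT ==
["clear(a)", "clear(b)", "holding(f)", "ontable(a)"]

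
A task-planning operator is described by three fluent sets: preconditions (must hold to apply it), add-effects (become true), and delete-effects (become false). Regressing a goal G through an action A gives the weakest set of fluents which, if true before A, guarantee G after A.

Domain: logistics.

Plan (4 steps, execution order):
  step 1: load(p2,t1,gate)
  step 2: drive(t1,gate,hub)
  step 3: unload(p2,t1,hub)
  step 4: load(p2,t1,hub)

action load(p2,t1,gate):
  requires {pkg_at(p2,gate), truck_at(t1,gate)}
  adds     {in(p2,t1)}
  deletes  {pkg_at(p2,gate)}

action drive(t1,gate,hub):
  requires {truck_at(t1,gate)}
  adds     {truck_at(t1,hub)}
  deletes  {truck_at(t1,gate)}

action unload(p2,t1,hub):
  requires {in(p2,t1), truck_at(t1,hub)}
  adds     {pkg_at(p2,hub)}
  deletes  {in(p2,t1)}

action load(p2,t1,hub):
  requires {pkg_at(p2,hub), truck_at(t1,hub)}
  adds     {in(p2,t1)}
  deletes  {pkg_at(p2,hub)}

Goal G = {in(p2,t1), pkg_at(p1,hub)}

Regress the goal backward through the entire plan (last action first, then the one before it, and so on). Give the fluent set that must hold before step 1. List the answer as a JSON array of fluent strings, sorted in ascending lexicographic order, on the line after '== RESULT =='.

Work backward from the goal:
  through step 4 (load(p2,t1,hub)): drop {in(p2,t1)}, keep {pkg_at(p1,hub)}, require {pkg_at(p2,hub), truck_at(t1,hub)}
    → {pkg_at(p1,hub), pkg_at(p2,hub), truck_at(t1,hub)}
  through step 3 (unload(p2,t1,hub)): drop {pkg_at(p2,hub)}, keep {pkg_at(p1,hub), truck_at(t1,hub)}, require {in(p2,t1), truck_at(t1,hub)}
    → {in(p2,t1), pkg_at(p1,hub), truck_at(t1,hub)}
  through step 2 (drive(t1,gate,hub)): drop {truck_at(t1,hub)}, keep {in(p2,t1), pkg_at(p1,hub)}, require {truck_at(t1,gate)}
    → {in(p2,t1), pkg_at(p1,hub), truck_at(t1,gate)}
  through step 1 (load(p2,t1,gate)): drop {in(p2,t1)}, keep {pkg_at(p1,hub), truck_at(t1,gate)}, require {pkg_at(p2,gate), truck_at(t1,gate)}
    → {pkg_at(p1,hub), pkg_at(p2,gate), truck_at(t1,gate)}

== RESULT ==
["pkg_at(p1,hub)", "pkg_at(p2,gate)", "truck_at(t1,gate)"]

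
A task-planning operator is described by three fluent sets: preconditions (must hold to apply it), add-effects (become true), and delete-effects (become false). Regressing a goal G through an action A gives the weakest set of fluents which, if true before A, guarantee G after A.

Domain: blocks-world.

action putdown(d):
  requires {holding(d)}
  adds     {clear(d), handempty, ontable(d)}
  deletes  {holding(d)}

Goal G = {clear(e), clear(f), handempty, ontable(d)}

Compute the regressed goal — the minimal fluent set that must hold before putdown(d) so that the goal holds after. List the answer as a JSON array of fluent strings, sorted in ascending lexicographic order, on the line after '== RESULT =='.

Regress:
  G ∩ del = {}  (empty — regression defined)
  G \ add = {clear(e), clear(f), handempty, ontable(d)} \ {clear(d), handempty, ontable(d)} = {clear(e), clear(f)}
  ∪ pre   = {clear(e), clear(f)} ∪ {holding(d)}
          = {clear(e), clear(f), holding(d)}

== RESULT ==
["clear(e)", "clear(f)", "holding(d)"]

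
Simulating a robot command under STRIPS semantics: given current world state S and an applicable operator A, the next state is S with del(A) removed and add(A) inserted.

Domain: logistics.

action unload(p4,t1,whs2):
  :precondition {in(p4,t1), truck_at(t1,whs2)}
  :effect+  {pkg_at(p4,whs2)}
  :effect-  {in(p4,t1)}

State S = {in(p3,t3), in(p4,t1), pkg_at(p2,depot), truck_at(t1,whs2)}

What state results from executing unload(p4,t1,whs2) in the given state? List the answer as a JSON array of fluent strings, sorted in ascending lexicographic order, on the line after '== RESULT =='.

Progress:
  pre ⊆ S: {in(p4,t1), truck_at(t1,whs2)} ⊆ S  — applicable
  S \ del = {in(p3,t3), pkg_at(p2,depot), truck_at(t1,whs2)}
  ∪ add   = {in(p3,t3), pkg_at(p2,depot), pkg_at(p4,whs2), truck_at(t1,whs2)}

== RESULT ==
["in(p3,t3)", "pkg_at(p2,depot)", "pkg_at(p4,whs2)", "truck_at(t1,whs2)"]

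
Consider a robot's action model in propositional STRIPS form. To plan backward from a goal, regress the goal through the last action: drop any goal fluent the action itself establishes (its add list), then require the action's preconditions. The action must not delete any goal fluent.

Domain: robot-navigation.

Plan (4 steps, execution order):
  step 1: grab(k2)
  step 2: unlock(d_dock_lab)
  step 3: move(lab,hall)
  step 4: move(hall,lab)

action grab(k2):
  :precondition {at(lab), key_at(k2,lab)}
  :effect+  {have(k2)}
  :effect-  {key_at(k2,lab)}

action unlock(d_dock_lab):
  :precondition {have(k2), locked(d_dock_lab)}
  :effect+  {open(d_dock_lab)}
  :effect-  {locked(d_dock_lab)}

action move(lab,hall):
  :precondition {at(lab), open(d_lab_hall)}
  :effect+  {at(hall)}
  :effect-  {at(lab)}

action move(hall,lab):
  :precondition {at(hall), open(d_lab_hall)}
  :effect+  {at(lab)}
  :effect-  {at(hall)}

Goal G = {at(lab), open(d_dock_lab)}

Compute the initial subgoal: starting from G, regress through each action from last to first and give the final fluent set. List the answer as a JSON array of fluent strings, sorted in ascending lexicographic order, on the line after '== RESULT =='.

Work backward from the goal:
  through step 4 (move(hall,lab)): drop {at(lab)}, keep {open(d_dock_lab)}, require {at(hall), open(d_lab_hall)}
    → {at(hall), open(d_dock_lab), open(d_lab_hall)}
  through step 3 (move(lab,hall)): drop {at(hall)}, keep {open(d_dock_lab), open(d_lab_hall)}, require {at(lab), open(d_lab_hall)}
    → {at(lab), open(d_dock_lab), open(d_lab_hall)}
  through step 2 (unlock(d_dock_lab)): drop {open(d_dock_lab)}, keep {at(lab), open(d_lab_hall)}, require {have(k2), locked(d_dock_lab)}
    → {at(lab), have(k2), locked(d_dock_lab), open(d_lab_hall)}
  through step 1 (grab(k2)): drop {have(k2)}, keep {at(lab), locked(d_dock_lab), open(d_lab_hall)}, require {at(lab), key_at(k2,lab)}
    → {at(lab), key_at(k2,lab), locked(d_dock_lab), open(d_lab_hall)}

== RESULT ==
["at(lab)", "key_at(k2,lab)", "locked(d_dock_lab)", "open(d_lab_hall)"]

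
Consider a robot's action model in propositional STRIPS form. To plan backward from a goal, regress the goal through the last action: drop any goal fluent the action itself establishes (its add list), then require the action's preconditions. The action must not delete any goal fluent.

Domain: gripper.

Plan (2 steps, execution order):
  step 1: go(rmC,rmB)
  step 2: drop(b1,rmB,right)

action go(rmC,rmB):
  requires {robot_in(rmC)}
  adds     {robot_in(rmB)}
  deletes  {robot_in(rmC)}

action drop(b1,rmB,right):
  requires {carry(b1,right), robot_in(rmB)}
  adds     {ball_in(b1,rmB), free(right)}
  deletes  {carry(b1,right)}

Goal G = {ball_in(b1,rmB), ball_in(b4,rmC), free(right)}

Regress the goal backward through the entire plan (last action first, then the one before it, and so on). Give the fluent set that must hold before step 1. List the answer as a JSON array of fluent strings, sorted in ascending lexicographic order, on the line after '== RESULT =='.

Regress step by step:
  through step 2 (drop(b1,rmB,right)): drop {ball_in(b1,rmB), free(right)}, keep {ball_in(b4,rmC)}, require {carry(b1,right), robot_in(rmB)}
    → {ball_in(b4,rmC), carry(b1,right), robot_in(rmB)}
  through step 1 (go(rmC,rmB)): drop {robot_in(rmB)}, keep {ball_in(b4,rmC), carry(b1,right)}, require {robot_in(rmC)}
    → {ball_in(b4,rmC), carry(b1,right), robot_in(rmC)}

== RESULT ==
["ball_in(b4,rmC)", "carry(b1,right)", "robot_in(rmC)"]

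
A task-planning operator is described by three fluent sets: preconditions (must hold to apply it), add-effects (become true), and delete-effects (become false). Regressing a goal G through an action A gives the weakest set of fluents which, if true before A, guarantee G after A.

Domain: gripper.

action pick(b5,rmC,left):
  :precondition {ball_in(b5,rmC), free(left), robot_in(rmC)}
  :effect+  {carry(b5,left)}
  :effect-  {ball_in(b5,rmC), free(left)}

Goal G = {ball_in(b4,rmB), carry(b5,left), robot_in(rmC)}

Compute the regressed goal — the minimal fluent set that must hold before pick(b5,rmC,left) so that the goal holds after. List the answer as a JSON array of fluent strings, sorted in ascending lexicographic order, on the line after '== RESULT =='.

Regress:
  G ∩ del = {}  (empty — regression defined)
  G \ add = {ball_in(b4,rmB), carry(b5,left), robot_in(rmC)} \ {carry(b5,left)} = {ball_in(b4,rmB), robot_in(rmC)}
  ∪ pre   = {ball_in(b4,rmB), robot_in(rmC)} ∪ {ball_in(b5,rmC), free(left), robot_in(rmC)}
          = {ball_in(b4,rmB), ball_in(b5,rmC), free(left), robot_in(rmC)}

== RESULT ==
["ball_in(b4,rmB)", "ball_in(b5,rmC)", "free(left)", "robot_in(rmC)"]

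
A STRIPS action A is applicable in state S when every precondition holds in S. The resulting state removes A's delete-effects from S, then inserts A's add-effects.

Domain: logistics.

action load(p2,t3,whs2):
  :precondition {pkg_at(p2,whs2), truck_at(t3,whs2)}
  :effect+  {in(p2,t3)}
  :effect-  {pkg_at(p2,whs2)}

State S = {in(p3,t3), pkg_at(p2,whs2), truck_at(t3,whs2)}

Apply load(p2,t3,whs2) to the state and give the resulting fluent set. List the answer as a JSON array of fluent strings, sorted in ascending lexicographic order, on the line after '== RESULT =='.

Compute (S \ del) ∪ add:
  pre ⊆ S: {pkg_at(p2,whs2), truck_at(t3,whs2)} ⊆ S  — applicable
  S \ del = {in(p3,t3), truck_at(t3,whs2)}
  ∪ add   = {in(p2,t3), in(p3,t3), truck_at(t3,whs2)}

== RESULT ==
["in(p2,t3)", "in(p3,t3)", "truck_at(t3,whs2)"]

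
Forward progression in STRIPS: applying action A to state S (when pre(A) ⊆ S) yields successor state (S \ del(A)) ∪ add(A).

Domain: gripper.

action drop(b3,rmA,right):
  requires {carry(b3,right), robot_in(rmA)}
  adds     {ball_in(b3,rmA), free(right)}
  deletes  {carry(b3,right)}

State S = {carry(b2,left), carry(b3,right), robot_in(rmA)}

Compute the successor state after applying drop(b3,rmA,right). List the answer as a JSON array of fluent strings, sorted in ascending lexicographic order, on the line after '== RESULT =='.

Progress:
  pre ⊆ S: {carry(b3,right), robot_in(rmA)} ⊆ S  — applicable
  S \ del = {carry(b2,left), robot_in(rmA)}
  ∪ add   = {ball_in(b3,rmA), carry(b2,left), free(right), robot_in(rmA)}

== RESULT ==
["ball_in(b3,rmA)", "carry(b2,left)", "free(right)", "robot_in(rmA)"]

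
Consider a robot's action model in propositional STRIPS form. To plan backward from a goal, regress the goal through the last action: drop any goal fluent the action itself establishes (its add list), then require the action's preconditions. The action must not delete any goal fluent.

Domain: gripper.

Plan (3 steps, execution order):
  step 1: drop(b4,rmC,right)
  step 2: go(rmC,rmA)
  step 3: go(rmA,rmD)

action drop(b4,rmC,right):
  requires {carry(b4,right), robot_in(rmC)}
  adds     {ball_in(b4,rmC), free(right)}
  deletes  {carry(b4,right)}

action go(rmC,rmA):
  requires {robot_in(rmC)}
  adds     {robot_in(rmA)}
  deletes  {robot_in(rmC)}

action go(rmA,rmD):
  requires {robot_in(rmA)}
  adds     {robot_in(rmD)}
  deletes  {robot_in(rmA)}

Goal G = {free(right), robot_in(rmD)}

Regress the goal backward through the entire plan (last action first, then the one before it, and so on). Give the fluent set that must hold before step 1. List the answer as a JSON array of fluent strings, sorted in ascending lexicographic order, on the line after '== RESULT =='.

Work backward from the goal:
  through step 3 (go(rmA,rmD)): drop {robot_in(rmD)}, keep {free(right)}, require {robot_in(rmA)}
    → {free(right), robot_in(rmA)}
  through step 2 (go(rmC,rmA)): drop {robot_in(rmA)}, keep {free(right)}, require {robot_in(rmC)}
    → {free(right), robot_in(rmC)}
  through step 1 (drop(b4,rmC,right)): drop {free(right)}, keep {robot_in(rmC)}, require {carry(b4,right), robot_in(rmC)}
    → {carry(b4,right), robot_in(rmC)}

== RESULT ==
["carry(b4,right)", "robot_in(rmC)"]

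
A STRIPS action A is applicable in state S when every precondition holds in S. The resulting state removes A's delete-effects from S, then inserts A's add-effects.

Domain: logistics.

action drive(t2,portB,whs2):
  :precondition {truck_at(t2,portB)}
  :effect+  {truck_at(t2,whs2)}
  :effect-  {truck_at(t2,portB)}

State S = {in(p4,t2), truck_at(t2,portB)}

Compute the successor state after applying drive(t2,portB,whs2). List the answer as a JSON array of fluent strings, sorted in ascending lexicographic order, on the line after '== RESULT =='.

Compute (S \ del) ∪ add:
  pre ⊆ S: {truck_at(t2,portB)} ⊆ S  — applicable
  S \ del = {in(p4,t2)}
  ∪ add   = {in(p4,t2), truck_at(t2,whs2)}

== RESULT ==
["in(p4,t2)", "truck_at(t2,whs2)"]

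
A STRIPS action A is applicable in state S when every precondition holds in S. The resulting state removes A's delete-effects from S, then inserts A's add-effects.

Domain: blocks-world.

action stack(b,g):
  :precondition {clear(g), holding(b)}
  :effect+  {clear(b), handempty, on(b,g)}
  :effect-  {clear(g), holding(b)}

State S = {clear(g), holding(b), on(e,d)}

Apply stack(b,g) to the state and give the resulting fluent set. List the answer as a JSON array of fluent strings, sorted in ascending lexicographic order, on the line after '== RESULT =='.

Progress:
  pre ⊆ S: {clear(g), holding(b)} ⊆ S  — applicable
  S \ del = {on(e,d)}
  ∪ add   = {clear(b), handempty, on(b,g), on(e,d)}

== RESULT ==
["clear(b)", "handempty", "on(b,g)", "on(e,d)"]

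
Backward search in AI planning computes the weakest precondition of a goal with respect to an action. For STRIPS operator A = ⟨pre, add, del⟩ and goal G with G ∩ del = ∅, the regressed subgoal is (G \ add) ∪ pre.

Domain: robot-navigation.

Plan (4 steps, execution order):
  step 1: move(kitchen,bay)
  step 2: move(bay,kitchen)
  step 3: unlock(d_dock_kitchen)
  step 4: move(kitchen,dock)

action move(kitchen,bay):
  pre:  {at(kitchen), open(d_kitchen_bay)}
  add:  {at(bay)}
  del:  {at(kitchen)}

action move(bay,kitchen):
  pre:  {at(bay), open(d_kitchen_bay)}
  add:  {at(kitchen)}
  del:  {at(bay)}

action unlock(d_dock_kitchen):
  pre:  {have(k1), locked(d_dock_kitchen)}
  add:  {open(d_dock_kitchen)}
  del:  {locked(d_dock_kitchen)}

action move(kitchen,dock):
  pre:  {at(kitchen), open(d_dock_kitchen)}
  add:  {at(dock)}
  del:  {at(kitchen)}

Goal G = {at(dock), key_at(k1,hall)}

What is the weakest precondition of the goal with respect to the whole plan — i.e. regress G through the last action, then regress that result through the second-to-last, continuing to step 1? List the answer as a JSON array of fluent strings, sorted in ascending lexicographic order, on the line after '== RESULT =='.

Work backward from the goal:
  through step 4 (move(kitchen,dock)): drop {at(dock)}, keep {key_at(k1,hall)}, require {at(kitchen), open(d_dock_kitchen)}
    → {at(kitchen), key_at(k1,hall), open(d_dock_kitchen)}
  through step 3 (unlock(d_dock_kitchen)): drop {open(d_dock_kitchen)}, keep {at(kitchen), key_at(k1,hall)}, require {have(k1), locked(d_dock_kitchen)}
    → {at(kitchen), have(k1), key_at(k1,hall), locked(d_dock_kitchen)}
  through step 2 (move(bay,kitchen)): drop {at(kitchen)}, keep {have(k1), key_at(k1,hall), locked(d_dock_kitchen)}, require {at(bay), open(d_kitchen_bay)}
    → {at(bay), have(k1), key_at(k1,hall), locked(d_dock_kitchen), open(d_kitchen_bay)}
  through step 1 (move(kitchen,bay)): drop {at(bay)}, keep {have(k1), key_at(k1,hall), locked(d_dock_kitchen), open(d_kitchen_bay)}, require {at(kitchen), open(d_kitchen_bay)}
    → {at(kitchen), have(k1), key_at(k1,hall), locked(d_dock_kitchen), open(d_kitchen_bay)}

== RESULT ==
["at(kitchen)", "have(k1)", "key_at(k1,hall)", "locked(d_dock_kitchen)", "open(d_kitchen_bay)"]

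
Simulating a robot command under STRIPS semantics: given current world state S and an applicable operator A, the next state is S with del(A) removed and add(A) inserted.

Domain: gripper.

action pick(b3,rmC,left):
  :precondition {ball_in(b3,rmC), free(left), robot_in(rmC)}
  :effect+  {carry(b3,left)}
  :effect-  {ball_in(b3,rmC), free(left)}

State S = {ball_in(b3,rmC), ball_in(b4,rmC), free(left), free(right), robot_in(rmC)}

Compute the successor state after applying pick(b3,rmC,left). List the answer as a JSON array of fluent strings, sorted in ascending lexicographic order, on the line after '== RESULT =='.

Compute (S \ del) ∪ add:
  pre ⊆ S: {ball_in(b3,rmC), free(left), robot_in(rmC)} ⊆ S  — applicable
  S \ del = {ball_in(b4,rmC), free(right), robot_in(rmC)}
  ∪ add   = {ball_in(b4,rmC), carry(b3,left), free(right), robot_in(rmC)}

== RESULT ==
["ball_in(b4,rmC)", "carry(b3,left)", "free(right)", "robot_in(rmC)"]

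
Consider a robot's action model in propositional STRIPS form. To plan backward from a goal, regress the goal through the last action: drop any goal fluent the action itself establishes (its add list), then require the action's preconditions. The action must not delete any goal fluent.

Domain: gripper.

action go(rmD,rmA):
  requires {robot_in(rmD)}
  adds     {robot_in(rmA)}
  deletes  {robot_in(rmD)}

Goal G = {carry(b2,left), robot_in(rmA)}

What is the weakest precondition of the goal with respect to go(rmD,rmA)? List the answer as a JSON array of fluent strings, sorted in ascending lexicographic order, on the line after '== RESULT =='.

Regress:
  G ∩ del = {}  (empty — regression defined)
  G \ add = {carry(b2,left), robot_in(rmA)} \ {robot_in(rmA)} = {carry(b2,left)}
  ∪ pre   = {carry(b2,left)} ∪ {robot_in(rmD)}
          = {carry(b2,left), robot_in(rmD)}

== RESULT ==
["carry(b2,left)", "robot_in(rmD)"]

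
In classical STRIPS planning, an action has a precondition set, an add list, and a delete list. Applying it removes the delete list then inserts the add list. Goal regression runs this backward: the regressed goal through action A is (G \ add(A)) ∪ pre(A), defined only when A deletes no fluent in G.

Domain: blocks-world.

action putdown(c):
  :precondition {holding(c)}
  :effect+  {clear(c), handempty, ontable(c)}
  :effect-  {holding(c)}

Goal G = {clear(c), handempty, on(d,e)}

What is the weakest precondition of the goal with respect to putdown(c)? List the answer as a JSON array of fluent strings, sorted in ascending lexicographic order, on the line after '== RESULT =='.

Regress:
  G ∩ del = {}  (empty — regression defined)
  G \ add = {clear(c), handempty, on(d,e)} \ {clear(c), handempty, ontable(c)} = {on(d,e)}
  ∪ pre   = {on(d,e)} ∪ {holding(c)}
          = {holding(c), on(d,e)}

== RESULT ==
["holding(c)", "on(d,e)"]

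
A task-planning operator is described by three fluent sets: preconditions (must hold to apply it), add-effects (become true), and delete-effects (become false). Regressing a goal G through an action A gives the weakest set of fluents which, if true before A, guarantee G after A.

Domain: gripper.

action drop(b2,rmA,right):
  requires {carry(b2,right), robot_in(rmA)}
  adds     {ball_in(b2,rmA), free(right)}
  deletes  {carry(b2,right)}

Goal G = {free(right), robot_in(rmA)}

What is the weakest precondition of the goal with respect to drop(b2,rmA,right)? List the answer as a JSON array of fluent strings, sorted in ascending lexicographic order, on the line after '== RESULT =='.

Compute (G \ add) ∪ pre:
  G ∩ del = {}  (empty — regression defined)
  G \ add = {free(right), robot_in(rmA)} \ {ball_in(b2,rmA), free(right)} = {robot_in(rmA)}
  ∪ pre   = {robot_in(rmA)} ∪ {carry(b2,right), robot_in(rmA)}
          = {carry(b2,right), robot_in(rmA)}

== RESULT ==
["carry(b2,right)", "robot_in(rmA)"]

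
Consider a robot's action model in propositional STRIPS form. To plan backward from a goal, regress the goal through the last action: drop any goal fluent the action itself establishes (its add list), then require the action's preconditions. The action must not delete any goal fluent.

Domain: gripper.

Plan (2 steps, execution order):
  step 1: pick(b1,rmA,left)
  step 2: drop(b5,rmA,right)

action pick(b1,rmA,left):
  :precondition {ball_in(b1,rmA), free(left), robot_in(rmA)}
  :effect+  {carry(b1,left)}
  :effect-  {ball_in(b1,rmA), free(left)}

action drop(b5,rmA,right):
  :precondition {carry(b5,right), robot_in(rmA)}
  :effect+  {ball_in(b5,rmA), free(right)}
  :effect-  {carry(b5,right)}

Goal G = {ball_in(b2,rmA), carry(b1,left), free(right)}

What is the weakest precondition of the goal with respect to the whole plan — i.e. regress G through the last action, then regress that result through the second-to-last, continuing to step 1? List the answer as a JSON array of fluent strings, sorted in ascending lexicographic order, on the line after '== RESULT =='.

Work backward from the goal:
  through step 2 (drop(b5,rmA,right)): drop {free(right)}, keep {ball_in(b2,rmA), carry(b1,left)}, require {carry(b5,right), robot_in(rmA)}
    → {ball_in(b2,rmA), carry(b1,left), carry(b5,right), robot_in(rmA)}
  through step 1 (pick(b1,rmA,left)): drop {carry(b1,left)}, keep {ball_in(b2,rmA), carry(b5,right), robot_in(rmA)}, require {ball_in(b1,rmA), free(left), robot_in(rmA)}
    → {ball_in(b1,rmA), ball_in(b2,rmA), carry(b5,right), free(left), robot_in(rmA)}

== RESULT ==
["ball_in(b1,rmA)", "ball_in(b2,rmA)", "carry(b5,right)", "free(left)", "robot_in(rmA)"]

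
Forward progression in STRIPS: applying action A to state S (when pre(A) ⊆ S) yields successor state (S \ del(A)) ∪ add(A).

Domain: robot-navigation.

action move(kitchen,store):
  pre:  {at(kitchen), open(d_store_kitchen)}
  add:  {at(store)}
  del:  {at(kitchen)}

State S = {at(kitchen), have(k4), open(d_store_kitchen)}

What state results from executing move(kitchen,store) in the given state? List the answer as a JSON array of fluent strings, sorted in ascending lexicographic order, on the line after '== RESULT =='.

Progress:
  pre ⊆ S: {at(kitchen), open(d_store_kitchen)} ⊆ S  — applicable
  S \ del = {have(k4), open(d_store_kitchen)}
  ∪ add   = {at(store), have(k4), open(d_store_kitchen)}

== RESULT ==
["at(store)", "have(k4)", "open(d_store_kitchen)"]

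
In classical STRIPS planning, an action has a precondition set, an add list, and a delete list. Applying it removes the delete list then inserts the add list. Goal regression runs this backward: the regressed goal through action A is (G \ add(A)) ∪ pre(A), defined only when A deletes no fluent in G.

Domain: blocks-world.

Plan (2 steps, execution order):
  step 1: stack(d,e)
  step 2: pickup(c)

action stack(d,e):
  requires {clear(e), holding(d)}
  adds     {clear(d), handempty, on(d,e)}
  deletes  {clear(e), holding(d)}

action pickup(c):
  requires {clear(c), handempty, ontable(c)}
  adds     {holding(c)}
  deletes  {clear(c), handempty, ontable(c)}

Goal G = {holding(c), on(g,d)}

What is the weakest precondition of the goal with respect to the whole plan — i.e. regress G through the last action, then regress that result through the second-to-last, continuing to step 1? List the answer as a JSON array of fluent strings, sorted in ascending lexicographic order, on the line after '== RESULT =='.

Work backward from the goal:
  through step 2 (pickup(c)): drop {holding(c)}, keep {on(g,d)}, require {clear(c), handempty, ontable(c)}
    → {clear(c), handempty, on(g,d), ontable(c)}
  through step 1 (stack(d,e)): drop {handempty}, keep {clear(c), on(g,d), ontable(c)}, require {clear(e), holding(d)}
    → {clear(c), clear(e), holding(d), on(g,d), ontable(c)}

== RESULT ==
["clear(c)", "clear(e)", "holding(d)", "on(g,d)", "ontable(c)"]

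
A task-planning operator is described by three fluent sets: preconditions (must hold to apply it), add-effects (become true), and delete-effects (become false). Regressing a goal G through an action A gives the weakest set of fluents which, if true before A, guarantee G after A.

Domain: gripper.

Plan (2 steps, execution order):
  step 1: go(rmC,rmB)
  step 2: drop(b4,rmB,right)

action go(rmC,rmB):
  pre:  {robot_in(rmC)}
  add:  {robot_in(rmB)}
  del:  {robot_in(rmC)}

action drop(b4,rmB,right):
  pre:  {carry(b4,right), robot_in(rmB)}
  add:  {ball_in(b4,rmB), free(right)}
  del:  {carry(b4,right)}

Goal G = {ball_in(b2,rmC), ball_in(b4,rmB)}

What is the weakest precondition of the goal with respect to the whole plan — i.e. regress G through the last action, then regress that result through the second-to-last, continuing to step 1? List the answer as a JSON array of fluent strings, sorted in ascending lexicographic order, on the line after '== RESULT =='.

Regress step by step:
  through step 2 (drop(b4,rmB,right)): drop {ball_in(b4,rmB)}, keep {ball_in(b2,rmC)}, require {carry(b4,right), robot_in(rmB)}
    → {ball_in(b2,rmC), carry(b4,right), robot_in(rmB)}
  through step 1 (go(rmC,rmB)): drop {robot_in(rmB)}, keep {ball_in(b2,rmC), carry(b4,right)}, require {robot_in(rmC)}
    → {ball_in(b2,rmC), carry(b4,right), robot_in(rmC)}

== RESULT ==
["ball_in(b2,rmC)", "carry(b4,right)", "robot_in(rmC)"]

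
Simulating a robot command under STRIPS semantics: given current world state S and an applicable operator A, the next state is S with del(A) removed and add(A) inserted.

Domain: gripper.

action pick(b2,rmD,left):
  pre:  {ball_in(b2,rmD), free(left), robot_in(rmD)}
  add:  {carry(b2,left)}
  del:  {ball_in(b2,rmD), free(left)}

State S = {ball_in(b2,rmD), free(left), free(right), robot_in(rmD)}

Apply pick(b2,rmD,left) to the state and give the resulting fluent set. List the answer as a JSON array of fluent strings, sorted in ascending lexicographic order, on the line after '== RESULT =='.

Compute (S \ del) ∪ add:
  pre ⊆ S: {ball_in(b2,rmD), free(left), robot_in(rmD)} ⊆ S  — applicable
  S \ del = {free(right), robot_in(rmD)}
  ∪ add   = {carry(b2,left), free(right), robot_in(rmD)}

== RESULT ==
["carry(b2,left)", "free(right)", "robot_in(rmD)"]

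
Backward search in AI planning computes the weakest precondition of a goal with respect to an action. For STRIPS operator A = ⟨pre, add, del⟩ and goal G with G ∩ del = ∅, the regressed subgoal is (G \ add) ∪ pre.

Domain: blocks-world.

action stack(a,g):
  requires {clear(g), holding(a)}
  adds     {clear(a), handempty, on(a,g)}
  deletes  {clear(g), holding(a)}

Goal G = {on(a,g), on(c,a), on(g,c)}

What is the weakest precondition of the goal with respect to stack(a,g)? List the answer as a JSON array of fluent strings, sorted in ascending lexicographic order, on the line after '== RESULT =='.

Regress:
  G ∩ del = {}  (empty — regression defined)
  G \ add = {on(a,g), on(c,a), on(g,c)} \ {clear(a), handempty, on(a,g)} = {on(c,a), on(g,c)}
  ∪ pre   = {on(c,a), on(g,c)} ∪ {clear(g), holding(a)}
          = {clear(g), holding(a), on(c,a), on(g,c)}

== RESULT ==
["clear(g)", "holding(a)", "on(c,a)", "on(g,c)"]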